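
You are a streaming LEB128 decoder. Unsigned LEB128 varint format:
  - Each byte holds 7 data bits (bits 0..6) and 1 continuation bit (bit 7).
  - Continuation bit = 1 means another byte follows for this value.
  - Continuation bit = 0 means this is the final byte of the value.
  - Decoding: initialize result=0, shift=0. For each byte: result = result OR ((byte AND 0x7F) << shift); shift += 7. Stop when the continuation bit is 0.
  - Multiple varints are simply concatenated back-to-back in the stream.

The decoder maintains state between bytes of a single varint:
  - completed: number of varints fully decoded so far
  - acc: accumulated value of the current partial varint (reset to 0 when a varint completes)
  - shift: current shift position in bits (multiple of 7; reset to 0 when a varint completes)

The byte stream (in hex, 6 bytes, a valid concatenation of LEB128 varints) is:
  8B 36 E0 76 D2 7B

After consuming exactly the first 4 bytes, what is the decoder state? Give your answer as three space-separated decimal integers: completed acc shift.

byte[0]=0x8B cont=1 payload=0x0B: acc |= 11<<0 -> completed=0 acc=11 shift=7
byte[1]=0x36 cont=0 payload=0x36: varint #1 complete (value=6923); reset -> completed=1 acc=0 shift=0
byte[2]=0xE0 cont=1 payload=0x60: acc |= 96<<0 -> completed=1 acc=96 shift=7
byte[3]=0x76 cont=0 payload=0x76: varint #2 complete (value=15200); reset -> completed=2 acc=0 shift=0

Answer: 2 0 0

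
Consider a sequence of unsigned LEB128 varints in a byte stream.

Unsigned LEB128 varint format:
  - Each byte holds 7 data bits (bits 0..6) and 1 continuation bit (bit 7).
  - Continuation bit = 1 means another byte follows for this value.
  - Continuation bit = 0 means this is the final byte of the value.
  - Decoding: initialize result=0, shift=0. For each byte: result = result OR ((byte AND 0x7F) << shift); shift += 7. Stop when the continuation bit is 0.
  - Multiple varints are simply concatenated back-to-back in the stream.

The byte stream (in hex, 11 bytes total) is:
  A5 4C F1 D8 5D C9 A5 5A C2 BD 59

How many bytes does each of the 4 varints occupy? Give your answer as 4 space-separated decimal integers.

  byte[0]=0xA5 cont=1 payload=0x25=37: acc |= 37<<0 -> acc=37 shift=7
  byte[1]=0x4C cont=0 payload=0x4C=76: acc |= 76<<7 -> acc=9765 shift=14 [end]
Varint 1: bytes[0:2] = A5 4C -> value 9765 (2 byte(s))
  byte[2]=0xF1 cont=1 payload=0x71=113: acc |= 113<<0 -> acc=113 shift=7
  byte[3]=0xD8 cont=1 payload=0x58=88: acc |= 88<<7 -> acc=11377 shift=14
  byte[4]=0x5D cont=0 payload=0x5D=93: acc |= 93<<14 -> acc=1535089 shift=21 [end]
Varint 2: bytes[2:5] = F1 D8 5D -> value 1535089 (3 byte(s))
  byte[5]=0xC9 cont=1 payload=0x49=73: acc |= 73<<0 -> acc=73 shift=7
  byte[6]=0xA5 cont=1 payload=0x25=37: acc |= 37<<7 -> acc=4809 shift=14
  byte[7]=0x5A cont=0 payload=0x5A=90: acc |= 90<<14 -> acc=1479369 shift=21 [end]
Varint 3: bytes[5:8] = C9 A5 5A -> value 1479369 (3 byte(s))
  byte[8]=0xC2 cont=1 payload=0x42=66: acc |= 66<<0 -> acc=66 shift=7
  byte[9]=0xBD cont=1 payload=0x3D=61: acc |= 61<<7 -> acc=7874 shift=14
  byte[10]=0x59 cont=0 payload=0x59=89: acc |= 89<<14 -> acc=1466050 shift=21 [end]
Varint 4: bytes[8:11] = C2 BD 59 -> value 1466050 (3 byte(s))

Answer: 2 3 3 3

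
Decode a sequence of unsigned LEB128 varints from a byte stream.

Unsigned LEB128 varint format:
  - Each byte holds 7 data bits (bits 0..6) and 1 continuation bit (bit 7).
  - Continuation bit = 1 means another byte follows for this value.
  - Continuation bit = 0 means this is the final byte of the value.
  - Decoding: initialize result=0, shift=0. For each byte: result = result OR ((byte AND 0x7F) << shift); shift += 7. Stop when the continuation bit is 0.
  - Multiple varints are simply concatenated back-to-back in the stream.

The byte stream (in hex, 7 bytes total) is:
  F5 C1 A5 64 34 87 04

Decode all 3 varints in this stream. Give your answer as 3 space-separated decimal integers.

  byte[0]=0xF5 cont=1 payload=0x75=117: acc |= 117<<0 -> acc=117 shift=7
  byte[1]=0xC1 cont=1 payload=0x41=65: acc |= 65<<7 -> acc=8437 shift=14
  byte[2]=0xA5 cont=1 payload=0x25=37: acc |= 37<<14 -> acc=614645 shift=21
  byte[3]=0x64 cont=0 payload=0x64=100: acc |= 100<<21 -> acc=210329845 shift=28 [end]
Varint 1: bytes[0:4] = F5 C1 A5 64 -> value 210329845 (4 byte(s))
  byte[4]=0x34 cont=0 payload=0x34=52: acc |= 52<<0 -> acc=52 shift=7 [end]
Varint 2: bytes[4:5] = 34 -> value 52 (1 byte(s))
  byte[5]=0x87 cont=1 payload=0x07=7: acc |= 7<<0 -> acc=7 shift=7
  byte[6]=0x04 cont=0 payload=0x04=4: acc |= 4<<7 -> acc=519 shift=14 [end]
Varint 3: bytes[5:7] = 87 04 -> value 519 (2 byte(s))

Answer: 210329845 52 519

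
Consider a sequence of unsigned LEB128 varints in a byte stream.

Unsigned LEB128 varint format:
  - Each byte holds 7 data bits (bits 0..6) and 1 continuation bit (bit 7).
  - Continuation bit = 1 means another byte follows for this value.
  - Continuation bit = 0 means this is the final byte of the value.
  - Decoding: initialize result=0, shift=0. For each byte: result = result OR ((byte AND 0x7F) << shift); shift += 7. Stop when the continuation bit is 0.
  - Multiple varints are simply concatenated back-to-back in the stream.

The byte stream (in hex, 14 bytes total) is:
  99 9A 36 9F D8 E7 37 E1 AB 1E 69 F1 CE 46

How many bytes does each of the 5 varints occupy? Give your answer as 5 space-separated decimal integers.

Answer: 3 4 3 1 3

Derivation:
  byte[0]=0x99 cont=1 payload=0x19=25: acc |= 25<<0 -> acc=25 shift=7
  byte[1]=0x9A cont=1 payload=0x1A=26: acc |= 26<<7 -> acc=3353 shift=14
  byte[2]=0x36 cont=0 payload=0x36=54: acc |= 54<<14 -> acc=888089 shift=21 [end]
Varint 1: bytes[0:3] = 99 9A 36 -> value 888089 (3 byte(s))
  byte[3]=0x9F cont=1 payload=0x1F=31: acc |= 31<<0 -> acc=31 shift=7
  byte[4]=0xD8 cont=1 payload=0x58=88: acc |= 88<<7 -> acc=11295 shift=14
  byte[5]=0xE7 cont=1 payload=0x67=103: acc |= 103<<14 -> acc=1698847 shift=21
  byte[6]=0x37 cont=0 payload=0x37=55: acc |= 55<<21 -> acc=117042207 shift=28 [end]
Varint 2: bytes[3:7] = 9F D8 E7 37 -> value 117042207 (4 byte(s))
  byte[7]=0xE1 cont=1 payload=0x61=97: acc |= 97<<0 -> acc=97 shift=7
  byte[8]=0xAB cont=1 payload=0x2B=43: acc |= 43<<7 -> acc=5601 shift=14
  byte[9]=0x1E cont=0 payload=0x1E=30: acc |= 30<<14 -> acc=497121 shift=21 [end]
Varint 3: bytes[7:10] = E1 AB 1E -> value 497121 (3 byte(s))
  byte[10]=0x69 cont=0 payload=0x69=105: acc |= 105<<0 -> acc=105 shift=7 [end]
Varint 4: bytes[10:11] = 69 -> value 105 (1 byte(s))
  byte[11]=0xF1 cont=1 payload=0x71=113: acc |= 113<<0 -> acc=113 shift=7
  byte[12]=0xCE cont=1 payload=0x4E=78: acc |= 78<<7 -> acc=10097 shift=14
  byte[13]=0x46 cont=0 payload=0x46=70: acc |= 70<<14 -> acc=1156977 shift=21 [end]
Varint 5: bytes[11:14] = F1 CE 46 -> value 1156977 (3 byte(s))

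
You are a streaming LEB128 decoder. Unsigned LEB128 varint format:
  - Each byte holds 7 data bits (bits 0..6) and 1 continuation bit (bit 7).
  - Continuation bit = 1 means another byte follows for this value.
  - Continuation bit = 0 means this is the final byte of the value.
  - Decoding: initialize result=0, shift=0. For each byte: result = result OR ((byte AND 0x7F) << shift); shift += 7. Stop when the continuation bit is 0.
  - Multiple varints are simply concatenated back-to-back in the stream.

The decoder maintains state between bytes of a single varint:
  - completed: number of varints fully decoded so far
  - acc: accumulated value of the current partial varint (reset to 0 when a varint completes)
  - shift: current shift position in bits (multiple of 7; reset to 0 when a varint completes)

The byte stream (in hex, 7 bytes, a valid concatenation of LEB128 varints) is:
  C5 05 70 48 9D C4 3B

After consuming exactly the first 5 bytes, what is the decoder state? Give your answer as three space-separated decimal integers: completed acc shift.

byte[0]=0xC5 cont=1 payload=0x45: acc |= 69<<0 -> completed=0 acc=69 shift=7
byte[1]=0x05 cont=0 payload=0x05: varint #1 complete (value=709); reset -> completed=1 acc=0 shift=0
byte[2]=0x70 cont=0 payload=0x70: varint #2 complete (value=112); reset -> completed=2 acc=0 shift=0
byte[3]=0x48 cont=0 payload=0x48: varint #3 complete (value=72); reset -> completed=3 acc=0 shift=0
byte[4]=0x9D cont=1 payload=0x1D: acc |= 29<<0 -> completed=3 acc=29 shift=7

Answer: 3 29 7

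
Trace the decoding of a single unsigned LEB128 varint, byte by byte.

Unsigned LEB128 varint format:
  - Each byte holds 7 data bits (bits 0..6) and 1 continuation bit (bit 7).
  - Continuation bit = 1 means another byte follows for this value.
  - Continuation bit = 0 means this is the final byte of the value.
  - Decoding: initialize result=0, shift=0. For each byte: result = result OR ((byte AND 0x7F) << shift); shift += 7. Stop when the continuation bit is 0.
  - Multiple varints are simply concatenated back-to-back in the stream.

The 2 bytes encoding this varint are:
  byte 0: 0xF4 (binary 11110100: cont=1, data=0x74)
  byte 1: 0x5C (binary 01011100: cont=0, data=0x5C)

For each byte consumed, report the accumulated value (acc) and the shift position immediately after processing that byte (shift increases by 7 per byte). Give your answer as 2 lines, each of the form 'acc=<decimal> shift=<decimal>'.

Answer: acc=116 shift=7
acc=11892 shift=14

Derivation:
byte 0=0xF4: payload=0x74=116, contrib = 116<<0 = 116; acc -> 116, shift -> 7
byte 1=0x5C: payload=0x5C=92, contrib = 92<<7 = 11776; acc -> 11892, shift -> 14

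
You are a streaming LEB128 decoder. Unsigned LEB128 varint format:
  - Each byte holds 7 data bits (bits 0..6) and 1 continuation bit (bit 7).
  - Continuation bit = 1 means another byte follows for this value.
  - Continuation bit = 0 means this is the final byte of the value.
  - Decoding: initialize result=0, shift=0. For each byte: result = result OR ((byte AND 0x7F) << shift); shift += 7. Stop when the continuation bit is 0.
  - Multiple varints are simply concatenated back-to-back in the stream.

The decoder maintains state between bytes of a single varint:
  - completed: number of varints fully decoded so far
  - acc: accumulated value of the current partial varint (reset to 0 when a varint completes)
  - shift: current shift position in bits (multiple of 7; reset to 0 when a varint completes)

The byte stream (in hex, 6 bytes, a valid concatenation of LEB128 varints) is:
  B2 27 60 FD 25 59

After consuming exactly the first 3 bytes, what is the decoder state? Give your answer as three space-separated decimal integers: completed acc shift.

byte[0]=0xB2 cont=1 payload=0x32: acc |= 50<<0 -> completed=0 acc=50 shift=7
byte[1]=0x27 cont=0 payload=0x27: varint #1 complete (value=5042); reset -> completed=1 acc=0 shift=0
byte[2]=0x60 cont=0 payload=0x60: varint #2 complete (value=96); reset -> completed=2 acc=0 shift=0

Answer: 2 0 0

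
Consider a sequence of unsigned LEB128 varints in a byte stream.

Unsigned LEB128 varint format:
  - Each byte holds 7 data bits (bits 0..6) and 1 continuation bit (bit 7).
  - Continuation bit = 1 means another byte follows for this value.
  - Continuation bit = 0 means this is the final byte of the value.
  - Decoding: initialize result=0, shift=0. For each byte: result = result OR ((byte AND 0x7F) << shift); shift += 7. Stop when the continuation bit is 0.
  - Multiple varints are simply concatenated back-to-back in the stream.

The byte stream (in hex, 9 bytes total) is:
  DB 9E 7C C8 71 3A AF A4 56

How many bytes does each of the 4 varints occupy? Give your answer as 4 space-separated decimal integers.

Answer: 3 2 1 3

Derivation:
  byte[0]=0xDB cont=1 payload=0x5B=91: acc |= 91<<0 -> acc=91 shift=7
  byte[1]=0x9E cont=1 payload=0x1E=30: acc |= 30<<7 -> acc=3931 shift=14
  byte[2]=0x7C cont=0 payload=0x7C=124: acc |= 124<<14 -> acc=2035547 shift=21 [end]
Varint 1: bytes[0:3] = DB 9E 7C -> value 2035547 (3 byte(s))
  byte[3]=0xC8 cont=1 payload=0x48=72: acc |= 72<<0 -> acc=72 shift=7
  byte[4]=0x71 cont=0 payload=0x71=113: acc |= 113<<7 -> acc=14536 shift=14 [end]
Varint 2: bytes[3:5] = C8 71 -> value 14536 (2 byte(s))
  byte[5]=0x3A cont=0 payload=0x3A=58: acc |= 58<<0 -> acc=58 shift=7 [end]
Varint 3: bytes[5:6] = 3A -> value 58 (1 byte(s))
  byte[6]=0xAF cont=1 payload=0x2F=47: acc |= 47<<0 -> acc=47 shift=7
  byte[7]=0xA4 cont=1 payload=0x24=36: acc |= 36<<7 -> acc=4655 shift=14
  byte[8]=0x56 cont=0 payload=0x56=86: acc |= 86<<14 -> acc=1413679 shift=21 [end]
Varint 4: bytes[6:9] = AF A4 56 -> value 1413679 (3 byte(s))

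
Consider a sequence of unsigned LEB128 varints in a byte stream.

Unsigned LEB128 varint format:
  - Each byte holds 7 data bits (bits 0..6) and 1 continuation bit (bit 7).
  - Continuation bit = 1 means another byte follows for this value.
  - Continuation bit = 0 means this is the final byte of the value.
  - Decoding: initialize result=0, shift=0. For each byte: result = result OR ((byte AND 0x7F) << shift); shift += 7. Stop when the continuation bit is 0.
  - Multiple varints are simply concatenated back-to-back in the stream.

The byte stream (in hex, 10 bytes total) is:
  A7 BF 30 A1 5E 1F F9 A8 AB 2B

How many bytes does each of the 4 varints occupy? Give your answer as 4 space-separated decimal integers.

  byte[0]=0xA7 cont=1 payload=0x27=39: acc |= 39<<0 -> acc=39 shift=7
  byte[1]=0xBF cont=1 payload=0x3F=63: acc |= 63<<7 -> acc=8103 shift=14
  byte[2]=0x30 cont=0 payload=0x30=48: acc |= 48<<14 -> acc=794535 shift=21 [end]
Varint 1: bytes[0:3] = A7 BF 30 -> value 794535 (3 byte(s))
  byte[3]=0xA1 cont=1 payload=0x21=33: acc |= 33<<0 -> acc=33 shift=7
  byte[4]=0x5E cont=0 payload=0x5E=94: acc |= 94<<7 -> acc=12065 shift=14 [end]
Varint 2: bytes[3:5] = A1 5E -> value 12065 (2 byte(s))
  byte[5]=0x1F cont=0 payload=0x1F=31: acc |= 31<<0 -> acc=31 shift=7 [end]
Varint 3: bytes[5:6] = 1F -> value 31 (1 byte(s))
  byte[6]=0xF9 cont=1 payload=0x79=121: acc |= 121<<0 -> acc=121 shift=7
  byte[7]=0xA8 cont=1 payload=0x28=40: acc |= 40<<7 -> acc=5241 shift=14
  byte[8]=0xAB cont=1 payload=0x2B=43: acc |= 43<<14 -> acc=709753 shift=21
  byte[9]=0x2B cont=0 payload=0x2B=43: acc |= 43<<21 -> acc=90887289 shift=28 [end]
Varint 4: bytes[6:10] = F9 A8 AB 2B -> value 90887289 (4 byte(s))

Answer: 3 2 1 4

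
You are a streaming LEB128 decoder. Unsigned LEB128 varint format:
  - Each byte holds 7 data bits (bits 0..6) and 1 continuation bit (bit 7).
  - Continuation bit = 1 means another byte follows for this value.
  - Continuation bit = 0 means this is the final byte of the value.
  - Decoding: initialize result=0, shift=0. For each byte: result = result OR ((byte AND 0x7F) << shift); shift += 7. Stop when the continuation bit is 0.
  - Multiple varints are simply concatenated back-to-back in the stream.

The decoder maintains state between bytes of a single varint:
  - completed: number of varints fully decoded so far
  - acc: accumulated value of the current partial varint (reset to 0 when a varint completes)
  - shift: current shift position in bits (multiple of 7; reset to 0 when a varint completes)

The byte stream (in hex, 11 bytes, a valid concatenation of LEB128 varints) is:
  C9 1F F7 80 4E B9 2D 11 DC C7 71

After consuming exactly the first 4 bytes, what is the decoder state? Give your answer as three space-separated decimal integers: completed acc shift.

byte[0]=0xC9 cont=1 payload=0x49: acc |= 73<<0 -> completed=0 acc=73 shift=7
byte[1]=0x1F cont=0 payload=0x1F: varint #1 complete (value=4041); reset -> completed=1 acc=0 shift=0
byte[2]=0xF7 cont=1 payload=0x77: acc |= 119<<0 -> completed=1 acc=119 shift=7
byte[3]=0x80 cont=1 payload=0x00: acc |= 0<<7 -> completed=1 acc=119 shift=14

Answer: 1 119 14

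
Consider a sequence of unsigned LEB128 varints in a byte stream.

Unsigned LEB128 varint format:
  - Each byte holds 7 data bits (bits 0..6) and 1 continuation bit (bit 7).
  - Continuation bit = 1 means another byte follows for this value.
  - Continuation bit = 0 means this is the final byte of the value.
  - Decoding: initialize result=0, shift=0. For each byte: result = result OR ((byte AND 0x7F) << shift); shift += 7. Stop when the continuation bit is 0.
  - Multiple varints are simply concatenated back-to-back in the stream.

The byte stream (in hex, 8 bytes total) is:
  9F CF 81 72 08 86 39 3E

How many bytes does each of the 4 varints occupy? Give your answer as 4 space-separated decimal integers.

Answer: 4 1 2 1

Derivation:
  byte[0]=0x9F cont=1 payload=0x1F=31: acc |= 31<<0 -> acc=31 shift=7
  byte[1]=0xCF cont=1 payload=0x4F=79: acc |= 79<<7 -> acc=10143 shift=14
  byte[2]=0x81 cont=1 payload=0x01=1: acc |= 1<<14 -> acc=26527 shift=21
  byte[3]=0x72 cont=0 payload=0x72=114: acc |= 114<<21 -> acc=239101855 shift=28 [end]
Varint 1: bytes[0:4] = 9F CF 81 72 -> value 239101855 (4 byte(s))
  byte[4]=0x08 cont=0 payload=0x08=8: acc |= 8<<0 -> acc=8 shift=7 [end]
Varint 2: bytes[4:5] = 08 -> value 8 (1 byte(s))
  byte[5]=0x86 cont=1 payload=0x06=6: acc |= 6<<0 -> acc=6 shift=7
  byte[6]=0x39 cont=0 payload=0x39=57: acc |= 57<<7 -> acc=7302 shift=14 [end]
Varint 3: bytes[5:7] = 86 39 -> value 7302 (2 byte(s))
  byte[7]=0x3E cont=0 payload=0x3E=62: acc |= 62<<0 -> acc=62 shift=7 [end]
Varint 4: bytes[7:8] = 3E -> value 62 (1 byte(s))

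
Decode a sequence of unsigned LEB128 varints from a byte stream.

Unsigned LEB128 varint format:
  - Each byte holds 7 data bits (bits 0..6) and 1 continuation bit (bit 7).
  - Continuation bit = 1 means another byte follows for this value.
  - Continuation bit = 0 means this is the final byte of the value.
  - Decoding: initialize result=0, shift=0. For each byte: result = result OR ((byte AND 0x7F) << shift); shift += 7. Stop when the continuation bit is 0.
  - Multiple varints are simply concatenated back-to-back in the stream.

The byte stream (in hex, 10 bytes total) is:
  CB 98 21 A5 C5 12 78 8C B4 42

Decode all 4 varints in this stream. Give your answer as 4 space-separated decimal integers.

Answer: 543819 303781 120 1088012

Derivation:
  byte[0]=0xCB cont=1 payload=0x4B=75: acc |= 75<<0 -> acc=75 shift=7
  byte[1]=0x98 cont=1 payload=0x18=24: acc |= 24<<7 -> acc=3147 shift=14
  byte[2]=0x21 cont=0 payload=0x21=33: acc |= 33<<14 -> acc=543819 shift=21 [end]
Varint 1: bytes[0:3] = CB 98 21 -> value 543819 (3 byte(s))
  byte[3]=0xA5 cont=1 payload=0x25=37: acc |= 37<<0 -> acc=37 shift=7
  byte[4]=0xC5 cont=1 payload=0x45=69: acc |= 69<<7 -> acc=8869 shift=14
  byte[5]=0x12 cont=0 payload=0x12=18: acc |= 18<<14 -> acc=303781 shift=21 [end]
Varint 2: bytes[3:6] = A5 C5 12 -> value 303781 (3 byte(s))
  byte[6]=0x78 cont=0 payload=0x78=120: acc |= 120<<0 -> acc=120 shift=7 [end]
Varint 3: bytes[6:7] = 78 -> value 120 (1 byte(s))
  byte[7]=0x8C cont=1 payload=0x0C=12: acc |= 12<<0 -> acc=12 shift=7
  byte[8]=0xB4 cont=1 payload=0x34=52: acc |= 52<<7 -> acc=6668 shift=14
  byte[9]=0x42 cont=0 payload=0x42=66: acc |= 66<<14 -> acc=1088012 shift=21 [end]
Varint 4: bytes[7:10] = 8C B4 42 -> value 1088012 (3 byte(s))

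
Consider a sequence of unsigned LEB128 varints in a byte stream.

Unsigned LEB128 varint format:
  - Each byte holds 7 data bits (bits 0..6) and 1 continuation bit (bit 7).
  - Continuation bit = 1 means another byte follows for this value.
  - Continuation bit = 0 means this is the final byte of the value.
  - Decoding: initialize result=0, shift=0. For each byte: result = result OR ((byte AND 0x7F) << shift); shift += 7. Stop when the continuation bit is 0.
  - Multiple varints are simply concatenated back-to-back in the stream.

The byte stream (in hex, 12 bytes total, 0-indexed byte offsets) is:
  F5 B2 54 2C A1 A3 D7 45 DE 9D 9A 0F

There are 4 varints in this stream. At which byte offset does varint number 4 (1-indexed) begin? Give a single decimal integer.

Answer: 8

Derivation:
  byte[0]=0xF5 cont=1 payload=0x75=117: acc |= 117<<0 -> acc=117 shift=7
  byte[1]=0xB2 cont=1 payload=0x32=50: acc |= 50<<7 -> acc=6517 shift=14
  byte[2]=0x54 cont=0 payload=0x54=84: acc |= 84<<14 -> acc=1382773 shift=21 [end]
Varint 1: bytes[0:3] = F5 B2 54 -> value 1382773 (3 byte(s))
  byte[3]=0x2C cont=0 payload=0x2C=44: acc |= 44<<0 -> acc=44 shift=7 [end]
Varint 2: bytes[3:4] = 2C -> value 44 (1 byte(s))
  byte[4]=0xA1 cont=1 payload=0x21=33: acc |= 33<<0 -> acc=33 shift=7
  byte[5]=0xA3 cont=1 payload=0x23=35: acc |= 35<<7 -> acc=4513 shift=14
  byte[6]=0xD7 cont=1 payload=0x57=87: acc |= 87<<14 -> acc=1429921 shift=21
  byte[7]=0x45 cont=0 payload=0x45=69: acc |= 69<<21 -> acc=146133409 shift=28 [end]
Varint 3: bytes[4:8] = A1 A3 D7 45 -> value 146133409 (4 byte(s))
  byte[8]=0xDE cont=1 payload=0x5E=94: acc |= 94<<0 -> acc=94 shift=7
  byte[9]=0x9D cont=1 payload=0x1D=29: acc |= 29<<7 -> acc=3806 shift=14
  byte[10]=0x9A cont=1 payload=0x1A=26: acc |= 26<<14 -> acc=429790 shift=21
  byte[11]=0x0F cont=0 payload=0x0F=15: acc |= 15<<21 -> acc=31887070 shift=28 [end]
Varint 4: bytes[8:12] = DE 9D 9A 0F -> value 31887070 (4 byte(s))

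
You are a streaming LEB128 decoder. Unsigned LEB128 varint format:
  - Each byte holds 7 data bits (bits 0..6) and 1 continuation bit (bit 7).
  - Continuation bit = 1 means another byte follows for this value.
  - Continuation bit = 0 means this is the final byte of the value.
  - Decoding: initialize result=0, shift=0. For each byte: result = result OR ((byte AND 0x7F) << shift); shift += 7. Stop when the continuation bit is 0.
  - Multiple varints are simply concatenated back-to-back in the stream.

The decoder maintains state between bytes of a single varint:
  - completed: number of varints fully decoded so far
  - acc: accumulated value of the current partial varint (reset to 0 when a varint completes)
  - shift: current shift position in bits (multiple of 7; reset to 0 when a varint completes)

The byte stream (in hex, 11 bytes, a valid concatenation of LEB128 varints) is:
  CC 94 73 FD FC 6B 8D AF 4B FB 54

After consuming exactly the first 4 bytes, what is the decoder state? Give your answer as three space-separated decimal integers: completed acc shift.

Answer: 1 125 7

Derivation:
byte[0]=0xCC cont=1 payload=0x4C: acc |= 76<<0 -> completed=0 acc=76 shift=7
byte[1]=0x94 cont=1 payload=0x14: acc |= 20<<7 -> completed=0 acc=2636 shift=14
byte[2]=0x73 cont=0 payload=0x73: varint #1 complete (value=1886796); reset -> completed=1 acc=0 shift=0
byte[3]=0xFD cont=1 payload=0x7D: acc |= 125<<0 -> completed=1 acc=125 shift=7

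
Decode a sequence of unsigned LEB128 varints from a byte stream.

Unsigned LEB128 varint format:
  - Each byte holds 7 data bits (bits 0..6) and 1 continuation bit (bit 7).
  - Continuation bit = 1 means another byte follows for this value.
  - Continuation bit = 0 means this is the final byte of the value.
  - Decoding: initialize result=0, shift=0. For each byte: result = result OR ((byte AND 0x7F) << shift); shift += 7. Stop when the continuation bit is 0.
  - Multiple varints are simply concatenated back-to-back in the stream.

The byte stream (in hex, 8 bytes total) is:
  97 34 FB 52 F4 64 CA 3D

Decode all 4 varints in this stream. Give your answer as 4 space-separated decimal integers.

Answer: 6679 10619 12916 7882

Derivation:
  byte[0]=0x97 cont=1 payload=0x17=23: acc |= 23<<0 -> acc=23 shift=7
  byte[1]=0x34 cont=0 payload=0x34=52: acc |= 52<<7 -> acc=6679 shift=14 [end]
Varint 1: bytes[0:2] = 97 34 -> value 6679 (2 byte(s))
  byte[2]=0xFB cont=1 payload=0x7B=123: acc |= 123<<0 -> acc=123 shift=7
  byte[3]=0x52 cont=0 payload=0x52=82: acc |= 82<<7 -> acc=10619 shift=14 [end]
Varint 2: bytes[2:4] = FB 52 -> value 10619 (2 byte(s))
  byte[4]=0xF4 cont=1 payload=0x74=116: acc |= 116<<0 -> acc=116 shift=7
  byte[5]=0x64 cont=0 payload=0x64=100: acc |= 100<<7 -> acc=12916 shift=14 [end]
Varint 3: bytes[4:6] = F4 64 -> value 12916 (2 byte(s))
  byte[6]=0xCA cont=1 payload=0x4A=74: acc |= 74<<0 -> acc=74 shift=7
  byte[7]=0x3D cont=0 payload=0x3D=61: acc |= 61<<7 -> acc=7882 shift=14 [end]
Varint 4: bytes[6:8] = CA 3D -> value 7882 (2 byte(s))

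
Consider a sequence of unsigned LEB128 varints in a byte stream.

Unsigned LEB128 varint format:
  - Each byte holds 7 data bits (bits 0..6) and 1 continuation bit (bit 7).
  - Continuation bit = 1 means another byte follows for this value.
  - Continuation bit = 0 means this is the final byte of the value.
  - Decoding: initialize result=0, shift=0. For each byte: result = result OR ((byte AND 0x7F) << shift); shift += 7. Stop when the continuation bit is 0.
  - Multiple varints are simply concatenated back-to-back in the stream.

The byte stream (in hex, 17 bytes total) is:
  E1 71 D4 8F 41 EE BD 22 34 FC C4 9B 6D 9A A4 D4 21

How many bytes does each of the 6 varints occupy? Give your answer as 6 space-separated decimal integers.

Answer: 2 3 3 1 4 4

Derivation:
  byte[0]=0xE1 cont=1 payload=0x61=97: acc |= 97<<0 -> acc=97 shift=7
  byte[1]=0x71 cont=0 payload=0x71=113: acc |= 113<<7 -> acc=14561 shift=14 [end]
Varint 1: bytes[0:2] = E1 71 -> value 14561 (2 byte(s))
  byte[2]=0xD4 cont=1 payload=0x54=84: acc |= 84<<0 -> acc=84 shift=7
  byte[3]=0x8F cont=1 payload=0x0F=15: acc |= 15<<7 -> acc=2004 shift=14
  byte[4]=0x41 cont=0 payload=0x41=65: acc |= 65<<14 -> acc=1066964 shift=21 [end]
Varint 2: bytes[2:5] = D4 8F 41 -> value 1066964 (3 byte(s))
  byte[5]=0xEE cont=1 payload=0x6E=110: acc |= 110<<0 -> acc=110 shift=7
  byte[6]=0xBD cont=1 payload=0x3D=61: acc |= 61<<7 -> acc=7918 shift=14
  byte[7]=0x22 cont=0 payload=0x22=34: acc |= 34<<14 -> acc=564974 shift=21 [end]
Varint 3: bytes[5:8] = EE BD 22 -> value 564974 (3 byte(s))
  byte[8]=0x34 cont=0 payload=0x34=52: acc |= 52<<0 -> acc=52 shift=7 [end]
Varint 4: bytes[8:9] = 34 -> value 52 (1 byte(s))
  byte[9]=0xFC cont=1 payload=0x7C=124: acc |= 124<<0 -> acc=124 shift=7
  byte[10]=0xC4 cont=1 payload=0x44=68: acc |= 68<<7 -> acc=8828 shift=14
  byte[11]=0x9B cont=1 payload=0x1B=27: acc |= 27<<14 -> acc=451196 shift=21
  byte[12]=0x6D cont=0 payload=0x6D=109: acc |= 109<<21 -> acc=229040764 shift=28 [end]
Varint 5: bytes[9:13] = FC C4 9B 6D -> value 229040764 (4 byte(s))
  byte[13]=0x9A cont=1 payload=0x1A=26: acc |= 26<<0 -> acc=26 shift=7
  byte[14]=0xA4 cont=1 payload=0x24=36: acc |= 36<<7 -> acc=4634 shift=14
  byte[15]=0xD4 cont=1 payload=0x54=84: acc |= 84<<14 -> acc=1380890 shift=21
  byte[16]=0x21 cont=0 payload=0x21=33: acc |= 33<<21 -> acc=70586906 shift=28 [end]
Varint 6: bytes[13:17] = 9A A4 D4 21 -> value 70586906 (4 byte(s))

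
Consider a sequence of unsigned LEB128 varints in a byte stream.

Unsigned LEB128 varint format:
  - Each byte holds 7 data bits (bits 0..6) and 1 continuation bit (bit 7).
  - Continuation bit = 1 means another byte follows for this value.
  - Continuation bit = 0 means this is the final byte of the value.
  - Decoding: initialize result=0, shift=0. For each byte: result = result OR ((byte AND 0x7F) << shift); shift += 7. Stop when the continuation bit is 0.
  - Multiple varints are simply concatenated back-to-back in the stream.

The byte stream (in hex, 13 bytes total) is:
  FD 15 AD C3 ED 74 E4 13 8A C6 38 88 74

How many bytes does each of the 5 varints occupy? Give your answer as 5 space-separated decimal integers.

  byte[0]=0xFD cont=1 payload=0x7D=125: acc |= 125<<0 -> acc=125 shift=7
  byte[1]=0x15 cont=0 payload=0x15=21: acc |= 21<<7 -> acc=2813 shift=14 [end]
Varint 1: bytes[0:2] = FD 15 -> value 2813 (2 byte(s))
  byte[2]=0xAD cont=1 payload=0x2D=45: acc |= 45<<0 -> acc=45 shift=7
  byte[3]=0xC3 cont=1 payload=0x43=67: acc |= 67<<7 -> acc=8621 shift=14
  byte[4]=0xED cont=1 payload=0x6D=109: acc |= 109<<14 -> acc=1794477 shift=21
  byte[5]=0x74 cont=0 payload=0x74=116: acc |= 116<<21 -> acc=245064109 shift=28 [end]
Varint 2: bytes[2:6] = AD C3 ED 74 -> value 245064109 (4 byte(s))
  byte[6]=0xE4 cont=1 payload=0x64=100: acc |= 100<<0 -> acc=100 shift=7
  byte[7]=0x13 cont=0 payload=0x13=19: acc |= 19<<7 -> acc=2532 shift=14 [end]
Varint 3: bytes[6:8] = E4 13 -> value 2532 (2 byte(s))
  byte[8]=0x8A cont=1 payload=0x0A=10: acc |= 10<<0 -> acc=10 shift=7
  byte[9]=0xC6 cont=1 payload=0x46=70: acc |= 70<<7 -> acc=8970 shift=14
  byte[10]=0x38 cont=0 payload=0x38=56: acc |= 56<<14 -> acc=926474 shift=21 [end]
Varint 4: bytes[8:11] = 8A C6 38 -> value 926474 (3 byte(s))
  byte[11]=0x88 cont=1 payload=0x08=8: acc |= 8<<0 -> acc=8 shift=7
  byte[12]=0x74 cont=0 payload=0x74=116: acc |= 116<<7 -> acc=14856 shift=14 [end]
Varint 5: bytes[11:13] = 88 74 -> value 14856 (2 byte(s))

Answer: 2 4 2 3 2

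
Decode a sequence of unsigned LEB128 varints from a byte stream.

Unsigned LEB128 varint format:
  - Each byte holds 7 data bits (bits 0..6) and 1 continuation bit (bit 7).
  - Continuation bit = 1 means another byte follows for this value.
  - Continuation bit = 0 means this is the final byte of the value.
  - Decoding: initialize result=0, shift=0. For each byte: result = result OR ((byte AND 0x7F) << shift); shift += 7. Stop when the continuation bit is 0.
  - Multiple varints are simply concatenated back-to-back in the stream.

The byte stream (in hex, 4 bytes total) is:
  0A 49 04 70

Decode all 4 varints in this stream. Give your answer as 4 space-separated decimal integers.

Answer: 10 73 4 112

Derivation:
  byte[0]=0x0A cont=0 payload=0x0A=10: acc |= 10<<0 -> acc=10 shift=7 [end]
Varint 1: bytes[0:1] = 0A -> value 10 (1 byte(s))
  byte[1]=0x49 cont=0 payload=0x49=73: acc |= 73<<0 -> acc=73 shift=7 [end]
Varint 2: bytes[1:2] = 49 -> value 73 (1 byte(s))
  byte[2]=0x04 cont=0 payload=0x04=4: acc |= 4<<0 -> acc=4 shift=7 [end]
Varint 3: bytes[2:3] = 04 -> value 4 (1 byte(s))
  byte[3]=0x70 cont=0 payload=0x70=112: acc |= 112<<0 -> acc=112 shift=7 [end]
Varint 4: bytes[3:4] = 70 -> value 112 (1 byte(s))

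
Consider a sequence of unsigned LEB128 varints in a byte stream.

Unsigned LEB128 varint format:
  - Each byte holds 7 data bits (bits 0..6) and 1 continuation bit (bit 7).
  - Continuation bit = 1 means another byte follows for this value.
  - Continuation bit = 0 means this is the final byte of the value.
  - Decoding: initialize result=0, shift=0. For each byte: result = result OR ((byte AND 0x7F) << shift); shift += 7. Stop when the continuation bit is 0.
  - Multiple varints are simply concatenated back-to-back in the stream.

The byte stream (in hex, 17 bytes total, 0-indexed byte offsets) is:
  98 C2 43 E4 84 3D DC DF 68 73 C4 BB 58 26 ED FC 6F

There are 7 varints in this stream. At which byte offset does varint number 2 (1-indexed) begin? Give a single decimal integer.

  byte[0]=0x98 cont=1 payload=0x18=24: acc |= 24<<0 -> acc=24 shift=7
  byte[1]=0xC2 cont=1 payload=0x42=66: acc |= 66<<7 -> acc=8472 shift=14
  byte[2]=0x43 cont=0 payload=0x43=67: acc |= 67<<14 -> acc=1106200 shift=21 [end]
Varint 1: bytes[0:3] = 98 C2 43 -> value 1106200 (3 byte(s))
  byte[3]=0xE4 cont=1 payload=0x64=100: acc |= 100<<0 -> acc=100 shift=7
  byte[4]=0x84 cont=1 payload=0x04=4: acc |= 4<<7 -> acc=612 shift=14
  byte[5]=0x3D cont=0 payload=0x3D=61: acc |= 61<<14 -> acc=1000036 shift=21 [end]
Varint 2: bytes[3:6] = E4 84 3D -> value 1000036 (3 byte(s))
  byte[6]=0xDC cont=1 payload=0x5C=92: acc |= 92<<0 -> acc=92 shift=7
  byte[7]=0xDF cont=1 payload=0x5F=95: acc |= 95<<7 -> acc=12252 shift=14
  byte[8]=0x68 cont=0 payload=0x68=104: acc |= 104<<14 -> acc=1716188 shift=21 [end]
Varint 3: bytes[6:9] = DC DF 68 -> value 1716188 (3 byte(s))
  byte[9]=0x73 cont=0 payload=0x73=115: acc |= 115<<0 -> acc=115 shift=7 [end]
Varint 4: bytes[9:10] = 73 -> value 115 (1 byte(s))
  byte[10]=0xC4 cont=1 payload=0x44=68: acc |= 68<<0 -> acc=68 shift=7
  byte[11]=0xBB cont=1 payload=0x3B=59: acc |= 59<<7 -> acc=7620 shift=14
  byte[12]=0x58 cont=0 payload=0x58=88: acc |= 88<<14 -> acc=1449412 shift=21 [end]
Varint 5: bytes[10:13] = C4 BB 58 -> value 1449412 (3 byte(s))
  byte[13]=0x26 cont=0 payload=0x26=38: acc |= 38<<0 -> acc=38 shift=7 [end]
Varint 6: bytes[13:14] = 26 -> value 38 (1 byte(s))
  byte[14]=0xED cont=1 payload=0x6D=109: acc |= 109<<0 -> acc=109 shift=7
  byte[15]=0xFC cont=1 payload=0x7C=124: acc |= 124<<7 -> acc=15981 shift=14
  byte[16]=0x6F cont=0 payload=0x6F=111: acc |= 111<<14 -> acc=1834605 shift=21 [end]
Varint 7: bytes[14:17] = ED FC 6F -> value 1834605 (3 byte(s))

Answer: 3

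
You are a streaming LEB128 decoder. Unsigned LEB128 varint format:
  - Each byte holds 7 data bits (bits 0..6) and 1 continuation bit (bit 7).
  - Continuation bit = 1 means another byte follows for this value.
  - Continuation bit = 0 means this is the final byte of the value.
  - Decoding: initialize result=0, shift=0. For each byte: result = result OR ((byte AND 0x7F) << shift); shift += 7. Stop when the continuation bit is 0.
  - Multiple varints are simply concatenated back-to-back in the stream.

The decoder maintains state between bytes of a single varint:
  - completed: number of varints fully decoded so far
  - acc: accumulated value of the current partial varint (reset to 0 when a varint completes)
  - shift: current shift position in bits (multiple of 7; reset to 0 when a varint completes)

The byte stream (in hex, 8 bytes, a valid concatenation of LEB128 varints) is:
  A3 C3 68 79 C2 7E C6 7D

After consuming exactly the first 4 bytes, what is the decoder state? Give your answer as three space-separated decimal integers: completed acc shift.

byte[0]=0xA3 cont=1 payload=0x23: acc |= 35<<0 -> completed=0 acc=35 shift=7
byte[1]=0xC3 cont=1 payload=0x43: acc |= 67<<7 -> completed=0 acc=8611 shift=14
byte[2]=0x68 cont=0 payload=0x68: varint #1 complete (value=1712547); reset -> completed=1 acc=0 shift=0
byte[3]=0x79 cont=0 payload=0x79: varint #2 complete (value=121); reset -> completed=2 acc=0 shift=0

Answer: 2 0 0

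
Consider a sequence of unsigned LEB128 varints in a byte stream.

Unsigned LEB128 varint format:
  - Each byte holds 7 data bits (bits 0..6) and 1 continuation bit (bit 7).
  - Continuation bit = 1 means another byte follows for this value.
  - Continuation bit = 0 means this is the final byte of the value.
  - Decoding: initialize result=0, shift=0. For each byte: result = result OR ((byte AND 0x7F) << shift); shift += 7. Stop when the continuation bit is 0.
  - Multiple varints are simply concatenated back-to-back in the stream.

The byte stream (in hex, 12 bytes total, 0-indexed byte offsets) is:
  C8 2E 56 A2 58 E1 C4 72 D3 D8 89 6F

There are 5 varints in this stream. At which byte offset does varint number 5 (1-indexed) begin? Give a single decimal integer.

Answer: 8

Derivation:
  byte[0]=0xC8 cont=1 payload=0x48=72: acc |= 72<<0 -> acc=72 shift=7
  byte[1]=0x2E cont=0 payload=0x2E=46: acc |= 46<<7 -> acc=5960 shift=14 [end]
Varint 1: bytes[0:2] = C8 2E -> value 5960 (2 byte(s))
  byte[2]=0x56 cont=0 payload=0x56=86: acc |= 86<<0 -> acc=86 shift=7 [end]
Varint 2: bytes[2:3] = 56 -> value 86 (1 byte(s))
  byte[3]=0xA2 cont=1 payload=0x22=34: acc |= 34<<0 -> acc=34 shift=7
  byte[4]=0x58 cont=0 payload=0x58=88: acc |= 88<<7 -> acc=11298 shift=14 [end]
Varint 3: bytes[3:5] = A2 58 -> value 11298 (2 byte(s))
  byte[5]=0xE1 cont=1 payload=0x61=97: acc |= 97<<0 -> acc=97 shift=7
  byte[6]=0xC4 cont=1 payload=0x44=68: acc |= 68<<7 -> acc=8801 shift=14
  byte[7]=0x72 cont=0 payload=0x72=114: acc |= 114<<14 -> acc=1876577 shift=21 [end]
Varint 4: bytes[5:8] = E1 C4 72 -> value 1876577 (3 byte(s))
  byte[8]=0xD3 cont=1 payload=0x53=83: acc |= 83<<0 -> acc=83 shift=7
  byte[9]=0xD8 cont=1 payload=0x58=88: acc |= 88<<7 -> acc=11347 shift=14
  byte[10]=0x89 cont=1 payload=0x09=9: acc |= 9<<14 -> acc=158803 shift=21
  byte[11]=0x6F cont=0 payload=0x6F=111: acc |= 111<<21 -> acc=232942675 shift=28 [end]
Varint 5: bytes[8:12] = D3 D8 89 6F -> value 232942675 (4 byte(s))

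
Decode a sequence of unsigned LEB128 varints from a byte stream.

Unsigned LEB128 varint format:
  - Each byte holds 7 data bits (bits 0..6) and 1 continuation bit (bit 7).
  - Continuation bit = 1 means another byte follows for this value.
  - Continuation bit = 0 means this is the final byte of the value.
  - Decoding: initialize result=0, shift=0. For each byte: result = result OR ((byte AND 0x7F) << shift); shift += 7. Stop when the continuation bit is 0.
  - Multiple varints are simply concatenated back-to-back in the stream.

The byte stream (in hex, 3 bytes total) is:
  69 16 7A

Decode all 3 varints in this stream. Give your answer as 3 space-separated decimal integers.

  byte[0]=0x69 cont=0 payload=0x69=105: acc |= 105<<0 -> acc=105 shift=7 [end]
Varint 1: bytes[0:1] = 69 -> value 105 (1 byte(s))
  byte[1]=0x16 cont=0 payload=0x16=22: acc |= 22<<0 -> acc=22 shift=7 [end]
Varint 2: bytes[1:2] = 16 -> value 22 (1 byte(s))
  byte[2]=0x7A cont=0 payload=0x7A=122: acc |= 122<<0 -> acc=122 shift=7 [end]
Varint 3: bytes[2:3] = 7A -> value 122 (1 byte(s))

Answer: 105 22 122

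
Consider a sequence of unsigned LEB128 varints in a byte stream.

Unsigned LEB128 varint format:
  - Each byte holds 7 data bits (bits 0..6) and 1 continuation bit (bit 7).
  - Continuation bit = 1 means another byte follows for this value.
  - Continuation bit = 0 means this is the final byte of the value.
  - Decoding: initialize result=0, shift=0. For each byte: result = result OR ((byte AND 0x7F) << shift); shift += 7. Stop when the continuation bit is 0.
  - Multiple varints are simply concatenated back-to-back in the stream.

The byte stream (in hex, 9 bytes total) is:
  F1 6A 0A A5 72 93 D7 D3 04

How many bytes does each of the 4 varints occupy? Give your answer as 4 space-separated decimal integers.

  byte[0]=0xF1 cont=1 payload=0x71=113: acc |= 113<<0 -> acc=113 shift=7
  byte[1]=0x6A cont=0 payload=0x6A=106: acc |= 106<<7 -> acc=13681 shift=14 [end]
Varint 1: bytes[0:2] = F1 6A -> value 13681 (2 byte(s))
  byte[2]=0x0A cont=0 payload=0x0A=10: acc |= 10<<0 -> acc=10 shift=7 [end]
Varint 2: bytes[2:3] = 0A -> value 10 (1 byte(s))
  byte[3]=0xA5 cont=1 payload=0x25=37: acc |= 37<<0 -> acc=37 shift=7
  byte[4]=0x72 cont=0 payload=0x72=114: acc |= 114<<7 -> acc=14629 shift=14 [end]
Varint 3: bytes[3:5] = A5 72 -> value 14629 (2 byte(s))
  byte[5]=0x93 cont=1 payload=0x13=19: acc |= 19<<0 -> acc=19 shift=7
  byte[6]=0xD7 cont=1 payload=0x57=87: acc |= 87<<7 -> acc=11155 shift=14
  byte[7]=0xD3 cont=1 payload=0x53=83: acc |= 83<<14 -> acc=1371027 shift=21
  byte[8]=0x04 cont=0 payload=0x04=4: acc |= 4<<21 -> acc=9759635 shift=28 [end]
Varint 4: bytes[5:9] = 93 D7 D3 04 -> value 9759635 (4 byte(s))

Answer: 2 1 2 4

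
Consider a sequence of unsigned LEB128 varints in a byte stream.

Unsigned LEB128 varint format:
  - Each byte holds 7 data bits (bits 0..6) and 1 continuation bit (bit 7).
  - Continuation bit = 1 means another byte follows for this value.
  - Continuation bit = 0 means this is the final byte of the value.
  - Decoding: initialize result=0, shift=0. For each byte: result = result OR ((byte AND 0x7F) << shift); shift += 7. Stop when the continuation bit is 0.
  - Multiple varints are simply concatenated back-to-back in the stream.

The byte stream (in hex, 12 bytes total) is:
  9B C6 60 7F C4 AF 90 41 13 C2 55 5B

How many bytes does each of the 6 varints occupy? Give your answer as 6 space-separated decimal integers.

  byte[0]=0x9B cont=1 payload=0x1B=27: acc |= 27<<0 -> acc=27 shift=7
  byte[1]=0xC6 cont=1 payload=0x46=70: acc |= 70<<7 -> acc=8987 shift=14
  byte[2]=0x60 cont=0 payload=0x60=96: acc |= 96<<14 -> acc=1581851 shift=21 [end]
Varint 1: bytes[0:3] = 9B C6 60 -> value 1581851 (3 byte(s))
  byte[3]=0x7F cont=0 payload=0x7F=127: acc |= 127<<0 -> acc=127 shift=7 [end]
Varint 2: bytes[3:4] = 7F -> value 127 (1 byte(s))
  byte[4]=0xC4 cont=1 payload=0x44=68: acc |= 68<<0 -> acc=68 shift=7
  byte[5]=0xAF cont=1 payload=0x2F=47: acc |= 47<<7 -> acc=6084 shift=14
  byte[6]=0x90 cont=1 payload=0x10=16: acc |= 16<<14 -> acc=268228 shift=21
  byte[7]=0x41 cont=0 payload=0x41=65: acc |= 65<<21 -> acc=136583108 shift=28 [end]
Varint 3: bytes[4:8] = C4 AF 90 41 -> value 136583108 (4 byte(s))
  byte[8]=0x13 cont=0 payload=0x13=19: acc |= 19<<0 -> acc=19 shift=7 [end]
Varint 4: bytes[8:9] = 13 -> value 19 (1 byte(s))
  byte[9]=0xC2 cont=1 payload=0x42=66: acc |= 66<<0 -> acc=66 shift=7
  byte[10]=0x55 cont=0 payload=0x55=85: acc |= 85<<7 -> acc=10946 shift=14 [end]
Varint 5: bytes[9:11] = C2 55 -> value 10946 (2 byte(s))
  byte[11]=0x5B cont=0 payload=0x5B=91: acc |= 91<<0 -> acc=91 shift=7 [end]
Varint 6: bytes[11:12] = 5B -> value 91 (1 byte(s))

Answer: 3 1 4 1 2 1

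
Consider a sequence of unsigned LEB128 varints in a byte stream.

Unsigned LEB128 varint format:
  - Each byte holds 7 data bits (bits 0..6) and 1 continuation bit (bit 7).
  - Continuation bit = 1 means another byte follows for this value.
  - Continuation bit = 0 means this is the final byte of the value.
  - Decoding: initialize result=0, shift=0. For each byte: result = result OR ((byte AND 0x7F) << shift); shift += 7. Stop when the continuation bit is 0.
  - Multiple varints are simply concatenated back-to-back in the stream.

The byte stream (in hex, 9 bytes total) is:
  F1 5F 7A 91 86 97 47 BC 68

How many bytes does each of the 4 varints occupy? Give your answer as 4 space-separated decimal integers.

  byte[0]=0xF1 cont=1 payload=0x71=113: acc |= 113<<0 -> acc=113 shift=7
  byte[1]=0x5F cont=0 payload=0x5F=95: acc |= 95<<7 -> acc=12273 shift=14 [end]
Varint 1: bytes[0:2] = F1 5F -> value 12273 (2 byte(s))
  byte[2]=0x7A cont=0 payload=0x7A=122: acc |= 122<<0 -> acc=122 shift=7 [end]
Varint 2: bytes[2:3] = 7A -> value 122 (1 byte(s))
  byte[3]=0x91 cont=1 payload=0x11=17: acc |= 17<<0 -> acc=17 shift=7
  byte[4]=0x86 cont=1 payload=0x06=6: acc |= 6<<7 -> acc=785 shift=14
  byte[5]=0x97 cont=1 payload=0x17=23: acc |= 23<<14 -> acc=377617 shift=21
  byte[6]=0x47 cont=0 payload=0x47=71: acc |= 71<<21 -> acc=149275409 shift=28 [end]
Varint 3: bytes[3:7] = 91 86 97 47 -> value 149275409 (4 byte(s))
  byte[7]=0xBC cont=1 payload=0x3C=60: acc |= 60<<0 -> acc=60 shift=7
  byte[8]=0x68 cont=0 payload=0x68=104: acc |= 104<<7 -> acc=13372 shift=14 [end]
Varint 4: bytes[7:9] = BC 68 -> value 13372 (2 byte(s))

Answer: 2 1 4 2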